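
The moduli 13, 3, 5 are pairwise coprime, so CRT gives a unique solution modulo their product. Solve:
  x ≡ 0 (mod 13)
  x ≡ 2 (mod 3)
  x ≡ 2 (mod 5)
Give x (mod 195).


Moduli 13, 3, 5 are pairwise coprime; by CRT there is a unique solution modulo M = 13 · 3 · 5 = 195.
Solve pairwise, accumulating the modulus:
  Start with x ≡ 0 (mod 13).
  Combine with x ≡ 2 (mod 3): since gcd(13, 3) = 1, we get a unique residue mod 39.
    Write x = 0 + 13·t and substitute into x ≡ 2 (mod 3): 13·t ≡ 2 − 0 = 2 (mod 3).
    Reduce coefficients mod 3: 1·t ≡ 2 (mod 3).
    So t ≡ 2 (mod 3).
    Then x = 0 + 13·2 = 26, valid modulo lcm(13, 3) = 39: x ≡ 26 (mod 39).
  Combine with x ≡ 2 (mod 5): since gcd(39, 5) = 1, we get a unique residue mod 195.
    Write x = 26 + 39·t and substitute into x ≡ 2 (mod 5): 39·t ≡ 2 − 26 = -24 (mod 5).
    Reduce coefficients mod 5: 4·t ≡ 1 (mod 5).
    The inverse of 4 mod 5 is 4 (since 4·4 = 16 = 3·5 + 1), so t ≡ 4·1 = 4 ≡ 4 (mod 5).
    Then x = 26 + 39·4 = 182, valid modulo lcm(39, 5) = 195: x ≡ 182 (mod 195).
Verify: 182 mod 13 = 0 ✓, 182 mod 3 = 2 ✓, 182 mod 5 = 2 ✓.

x ≡ 182 (mod 195).


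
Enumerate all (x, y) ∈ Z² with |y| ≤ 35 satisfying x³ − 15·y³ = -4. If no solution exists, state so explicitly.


The equation is x³ - 15y³ = -4. For fixed y, x³ = 15·y³ − 4, so a solution requires the RHS to be a perfect cube.
Strategy: iterate y from -35 to 35, compute RHS = 15·y³ − 4, and check whether it is a (positive or negative) perfect cube.
Check small values of y:
  y = 0: RHS = -4 is not a perfect cube.
  y = 1: RHS = 11 is not a perfect cube.
  y = -1: RHS = -19 is not a perfect cube.
  y = 2: RHS = 116 is not a perfect cube.
  y = -2: RHS = -124 is not a perfect cube.
  y = 3: RHS = 401 is not a perfect cube.
  y = -3: RHS = -409 is not a perfect cube.
Continuing the search up to |y| = 35 finds no solutions either.
No (x, y) in the scanned range satisfies the equation.

No integer solutions with |y| ≤ 35.


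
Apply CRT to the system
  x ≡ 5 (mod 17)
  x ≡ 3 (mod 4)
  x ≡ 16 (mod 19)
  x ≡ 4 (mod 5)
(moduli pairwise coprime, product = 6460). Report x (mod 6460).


Product of moduli M = 17 · 4 · 19 · 5 = 6460.
Merge one congruence at a time:
  Start: x ≡ 5 (mod 17).
  Combine with x ≡ 3 (mod 4); new modulus lcm = 68.
    Write x = 5 + 17·t and substitute into x ≡ 3 (mod 4): 17·t ≡ 3 − 5 = -2 (mod 4).
    Reduce coefficients mod 4: 1·t ≡ 2 (mod 4).
    So t ≡ 2 (mod 4).
    Then x = 5 + 17·2 = 39, valid modulo lcm(17, 4) = 68: x ≡ 39 (mod 68).
  Combine with x ≡ 16 (mod 19); new modulus lcm = 1292.
    Write x = 39 + 68·t and substitute into x ≡ 16 (mod 19): 68·t ≡ 16 − 39 = -23 (mod 19).
    Reduce coefficients mod 19: 11·t ≡ 15 (mod 19).
    The inverse of 11 mod 19 is 7 (since 11·7 = 77 = 4·19 + 1), so t ≡ 7·15 = 105 ≡ 10 (mod 19).
    Then x = 39 + 68·10 = 719, valid modulo lcm(68, 19) = 1292: x ≡ 719 (mod 1292).
  Combine with x ≡ 4 (mod 5); new modulus lcm = 6460.
    Write x = 719 + 1292·t and substitute into x ≡ 4 (mod 5): 1292·t ≡ 4 − 719 = -715 (mod 5).
    Reduce coefficients mod 5: 2·t ≡ 0 (mod 5).
    The inverse of 2 mod 5 is 3 (since 2·3 = 6 = 1·5 + 1), so t ≡ 3·0 = 0 ≡ 0 (mod 5).
    Then x = 719 + 1292·0 = 719, valid modulo lcm(1292, 5) = 6460: x ≡ 719 (mod 6460).
Verify against each original: 719 mod 17 = 5, 719 mod 4 = 3, 719 mod 19 = 16, 719 mod 5 = 4.

x ≡ 719 (mod 6460).


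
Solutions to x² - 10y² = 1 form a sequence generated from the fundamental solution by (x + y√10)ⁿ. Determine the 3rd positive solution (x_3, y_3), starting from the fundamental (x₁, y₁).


Step 1: Find the fundamental solution (x₁, y₁) of x² - 10y² = 1.
  Expand √10 as a continued fraction. a₀ = ⌊√10⌋ = 3; iterate m_{k+1} = d_k·a_k − m_k, d_{k+1} = (10 − m_{k+1}²)/d_k, a_{k+1} = ⌊(a₀ + m_{k+1})/d_{k+1}⌋ (starting m₀ = 0, d₀ = 1), with convergents p_k = a_k·p_{k-1} + p_{k-2}, q_k = a_k·q_{k-1} + q_{k-2} (p₋₁ = 1, q₋₁ = 0):
  k = 0: a₀ = 3; p₀/q₀ = 3/1; p₀² − 10·q₀² = 9 − 10 = -1.
  k = 1: m = 3, d = 1, a = ⌊(3 + 3)/1⌋ = 6; p/q = (6·3 + 1)/(6·1 + 0) = 19/6; p² − 10·q² = 361 − 360 = 1.
  The first convergent with p² − 10·q² = 1 gives the fundamental solution (x₁, y₁) = (19, 6).
Step 2: Apply the recurrence (x_{n+1}, y_{n+1}) = (x₁x_n + 10y₁y_n, x₁y_n + y₁x_n) repeatedly.
  From (x_1, y_1) = (19, 6): x_2 = 19·19 + 10·6·6 = 721; y_2 = 19·6 + 6·19 = 228.
  From (x_2, y_2) = (721, 228): x_3 = 19·721 + 10·6·228 = 27379; y_3 = 19·228 + 6·721 = 8658.
Step 3: Verify x_3² - 10·y_3² = 749609641 - 749609640 = 1 (should be 1). ✓

(x_1, y_1) = (19, 6); (x_3, y_3) = (27379, 8658).


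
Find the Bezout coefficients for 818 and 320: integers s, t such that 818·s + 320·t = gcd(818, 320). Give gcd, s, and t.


Euclidean algorithm on (818, 320) — divide until remainder is 0:
  818 = 2 · 320 + 178
  320 = 1 · 178 + 142
  178 = 1 · 142 + 36
  142 = 3 · 36 + 34
  36 = 1 · 34 + 2
  34 = 17 · 2 + 0
gcd(818, 320) = 2.
Track Bezout coefficients alongside the remainders: start with r₀ = 818 = a·1 + b·0 (s = 1, t = 0) and r₁ = 320 = a·0 + b·1 (s = 0, t = 1); each new remainder r_{k+1} = r_{k-1} − q_k·r_k inherits s_{k+1} = s_{k-1} − q_k·s_k, t_{k+1} = t_{k-1} − q_k·t_k, so r_k = a·s_k + b·t_k at every step:
  q = 2: r = 178, s = 1 − 2·0 = 1, t = 0 − 2·1 = -2  (check: 818·1 + 320·(-2) = 178)
  q = 1: r = 142, s = 0 − 1·1 = -1, t = 1 − 1·(-2) = 3  (check: 818·(-1) + 320·3 = 142)
  q = 1: r = 36, s = 1 − 1·(-1) = 2, t = -2 − 1·3 = -5  (check: 818·2 + 320·(-5) = 36)
  q = 3: r = 34, s = -1 − 3·2 = -7, t = 3 − 3·(-5) = 18  (check: 818·(-7) + 320·18 = 34)
  q = 1: r = 2, s = 2 − 1·(-7) = 9, t = -5 − 1·18 = -23  (check: 818·9 + 320·(-23) = 2)
The row with r = 2 (the gcd) gives the Bezout coefficients s = 9, t = -23.
Result: 818 · (9) + 320 · (-23) = 2.

gcd(818, 320) = 2; s = 9, t = -23 (check: 818·9 + 320·(-23) = 2).


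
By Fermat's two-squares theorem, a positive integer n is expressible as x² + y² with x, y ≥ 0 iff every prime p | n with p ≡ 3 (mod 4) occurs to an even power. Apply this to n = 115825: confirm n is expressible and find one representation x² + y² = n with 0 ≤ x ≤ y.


Step 1: Factor n = 115825 = 5^2 · 41 · 113.
Step 2: Check the mod-4 condition on each prime factor: 5 ≡ 1 (mod 4), exponent 2; 41 ≡ 1 (mod 4), exponent 1; 113 ≡ 1 (mod 4), exponent 1.
All primes ≡ 3 (mod 4) appear to even exponent (or don't appear), so by the two-squares theorem n IS expressible as a sum of two squares.
Step 3: Build a representation. Group n = k² · m with k = 5 and m = 41 · 113 = 4633 (a product of primes ≡ 1 (mod 4)); a representation of m scales to one of n via (k·x)² + (k·y)² = k²(x² + y²). Each prime p ≡ 1 (mod 4) is itself a sum of two squares; find a² by testing p − a² for a perfect square:
  41: 41 − 1² = 40, 41 − 2² = 37, 41 − 3² = 32, 41 − 4² = 25 = 5² ⇒ 41 = 4² + 5².
  113: 113 − 1² = 112, 113 − 2² = 109, 113 − 3² = 104, 113 − 4² = 97, 113 − 5² = 88, 113 − 6² = 77, 113 − 7² = 64 = 8² ⇒ 113 = 7² + 8².
  Combine using the Brahmagupta–Fibonacci identity (a² + b²)(c² + d²) = (ac − bd)² + (ad + bc)² = (ac + bd)² + (ad − bc)²:
  41 · 113 = 4633: from (4² + 5²)(7² + 8²), take (4·7 − 5·8, 4·8 + 5·7) = (28 − 40, 32 + 35) = (-12, 67); dropping signs (only squares matter) gives (12, 67); check 12² + 67² = 144 + 4489 = 4633 ✓.
  Scale by k = 5: (5·12, 5·67) = (60, 335).
Step 4: Order so x ≤ y and verify: 60² + 335² = 3600 + 112225 = 115825 = n. ✓

n = 115825 = 60² + 335² (one valid representation with x ≤ y).


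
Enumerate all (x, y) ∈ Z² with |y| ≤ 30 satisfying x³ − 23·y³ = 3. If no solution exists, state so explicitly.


The equation is x³ - 23y³ = 3. For fixed y, x³ = 23·y³ + 3, so a solution requires the RHS to be a perfect cube.
Strategy: iterate y from -30 to 30, compute RHS = 23·y³ + 3, and check whether it is a (positive or negative) perfect cube.
Check small values of y:
  y = 0: RHS = 3 is not a perfect cube.
  y = 1: RHS = 26 is not a perfect cube.
  y = -1: RHS = -20 is not a perfect cube.
  y = 2: RHS = 187 is not a perfect cube.
  y = -2: RHS = -181 is not a perfect cube.
  y = 3: RHS = 624 is not a perfect cube.
  y = -3: RHS = -618 is not a perfect cube.
Continuing the search up to |y| = 30 finds no solutions either.
No (x, y) in the scanned range satisfies the equation.

No integer solutions with |y| ≤ 30.


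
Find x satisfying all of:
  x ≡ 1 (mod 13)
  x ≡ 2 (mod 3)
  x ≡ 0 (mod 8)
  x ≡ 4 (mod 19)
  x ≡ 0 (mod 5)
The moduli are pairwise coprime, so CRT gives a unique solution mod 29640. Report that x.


Product of moduli M = 13 · 3 · 8 · 19 · 5 = 29640.
Merge one congruence at a time:
  Start: x ≡ 1 (mod 13).
  Combine with x ≡ 2 (mod 3); new modulus lcm = 39.
    Write x = 1 + 13·t and substitute into x ≡ 2 (mod 3): 13·t ≡ 2 − 1 = 1 (mod 3).
    Reduce coefficients mod 3: 1·t ≡ 1 (mod 3).
    So t ≡ 1 (mod 3).
    Then x = 1 + 13·1 = 14, valid modulo lcm(13, 3) = 39: x ≡ 14 (mod 39).
  Combine with x ≡ 0 (mod 8); new modulus lcm = 312.
    Write x = 14 + 39·t and substitute into x ≡ 0 (mod 8): 39·t ≡ 0 − 14 = -14 (mod 8).
    Reduce coefficients mod 8: 7·t ≡ 2 (mod 8).
    The inverse of 7 mod 8 is 7 (since 7·7 = 49 = 6·8 + 1), so t ≡ 7·2 = 14 ≡ 6 (mod 8).
    Then x = 14 + 39·6 = 248, valid modulo lcm(39, 8) = 312: x ≡ 248 (mod 312).
  Combine with x ≡ 4 (mod 19); new modulus lcm = 5928.
    Write x = 248 + 312·t and substitute into x ≡ 4 (mod 19): 312·t ≡ 4 − 248 = -244 (mod 19).
    Reduce coefficients mod 19: 8·t ≡ 3 (mod 19).
    The inverse of 8 mod 19 is 12 (since 8·12 = 96 = 5·19 + 1), so t ≡ 12·3 = 36 ≡ 17 (mod 19).
    Then x = 248 + 312·17 = 5552, valid modulo lcm(312, 19) = 5928: x ≡ 5552 (mod 5928).
  Combine with x ≡ 0 (mod 5); new modulus lcm = 29640.
    Write x = 5552 + 5928·t and substitute into x ≡ 0 (mod 5): 5928·t ≡ 0 − 5552 = -5552 (mod 5).
    Reduce coefficients mod 5: 3·t ≡ 3 (mod 5).
    The inverse of 3 mod 5 is 2 (since 3·2 = 6 = 1·5 + 1), so t ≡ 2·3 = 6 ≡ 1 (mod 5).
    Then x = 5552 + 5928·1 = 11480, valid modulo lcm(5928, 5) = 29640: x ≡ 11480 (mod 29640).
Verify against each original: 11480 mod 13 = 1, 11480 mod 3 = 2, 11480 mod 8 = 0, 11480 mod 19 = 4, 11480 mod 5 = 0.

x ≡ 11480 (mod 29640).


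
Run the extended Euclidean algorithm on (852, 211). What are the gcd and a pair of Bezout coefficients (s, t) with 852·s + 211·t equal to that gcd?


Euclidean algorithm on (852, 211) — divide until remainder is 0:
  852 = 4 · 211 + 8
  211 = 26 · 8 + 3
  8 = 2 · 3 + 2
  3 = 1 · 2 + 1
  2 = 2 · 1 + 0
gcd(852, 211) = 1.
Track Bezout coefficients alongside the remainders: start with r₀ = 852 = a·1 + b·0 (s = 1, t = 0) and r₁ = 211 = a·0 + b·1 (s = 0, t = 1); each new remainder r_{k+1} = r_{k-1} − q_k·r_k inherits s_{k+1} = s_{k-1} − q_k·s_k, t_{k+1} = t_{k-1} − q_k·t_k, so r_k = a·s_k + b·t_k at every step:
  q = 4: r = 8, s = 1 − 4·0 = 1, t = 0 − 4·1 = -4  (check: 852·1 + 211·(-4) = 8)
  q = 26: r = 3, s = 0 − 26·1 = -26, t = 1 − 26·(-4) = 105  (check: 852·(-26) + 211·105 = 3)
  q = 2: r = 2, s = 1 − 2·(-26) = 53, t = -4 − 2·105 = -214  (check: 852·53 + 211·(-214) = 2)
  q = 1: r = 1, s = -26 − 1·53 = -79, t = 105 − 1·(-214) = 319  (check: 852·(-79) + 211·319 = 1)
The row with r = 1 (the gcd) gives the Bezout coefficients s = -79, t = 319.
Result: 852 · (-79) + 211 · (319) = 1.

gcd(852, 211) = 1; s = -79, t = 319 (check: 852·(-79) + 211·319 = 1).


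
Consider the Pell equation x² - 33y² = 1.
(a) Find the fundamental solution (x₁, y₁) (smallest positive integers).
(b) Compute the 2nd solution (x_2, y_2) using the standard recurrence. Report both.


Step 1: Find the fundamental solution (x₁, y₁) of x² - 33y² = 1.
  Expand √33 as a continued fraction. a₀ = ⌊√33⌋ = 5; iterate m_{k+1} = d_k·a_k − m_k, d_{k+1} = (33 − m_{k+1}²)/d_k, a_{k+1} = ⌊(a₀ + m_{k+1})/d_{k+1}⌋ (starting m₀ = 0, d₀ = 1), with convergents p_k = a_k·p_{k-1} + p_{k-2}, q_k = a_k·q_{k-1} + q_{k-2} (p₋₁ = 1, q₋₁ = 0):
  k = 0: a₀ = 5; p₀/q₀ = 5/1; p₀² − 33·q₀² = 25 − 33 = -8.
  k = 1: m = 5, d = 8, a = ⌊(5 + 5)/8⌋ = 1; p/q = (1·5 + 1)/(1·1 + 0) = 6/1; p² − 33·q² = 36 − 33 = 3.
  k = 2: m = 3, d = 3, a = ⌊(5 + 3)/3⌋ = 2; p/q = (2·6 + 5)/(2·1 + 1) = 17/3; p² − 33·q² = 289 − 297 = -8.
  k = 3: m = 3, d = 8, a = ⌊(5 + 3)/8⌋ = 1; p/q = (1·17 + 6)/(1·3 + 1) = 23/4; p² − 33·q² = 529 − 528 = 1.
  The first convergent with p² − 33·q² = 1 gives the fundamental solution (x₁, y₁) = (23, 4).
Step 2: Apply the recurrence (x_{n+1}, y_{n+1}) = (x₁x_n + 33y₁y_n, x₁y_n + y₁x_n) repeatedly.
  From (x_1, y_1) = (23, 4): x_2 = 23·23 + 33·4·4 = 1057; y_2 = 23·4 + 4·23 = 184.
Step 3: Verify x_2² - 33·y_2² = 1117249 - 1117248 = 1 (should be 1). ✓

(x_1, y_1) = (23, 4); (x_2, y_2) = (1057, 184).


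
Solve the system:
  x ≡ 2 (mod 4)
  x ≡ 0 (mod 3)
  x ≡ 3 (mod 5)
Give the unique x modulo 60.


Moduli 4, 3, 5 are pairwise coprime; by CRT there is a unique solution modulo M = 4 · 3 · 5 = 60.
Solve pairwise, accumulating the modulus:
  Start with x ≡ 2 (mod 4).
  Combine with x ≡ 0 (mod 3): since gcd(4, 3) = 1, we get a unique residue mod 12.
    Write x = 2 + 4·t and substitute into x ≡ 0 (mod 3): 4·t ≡ 0 − 2 = -2 (mod 3).
    Reduce coefficients mod 3: 1·t ≡ 1 (mod 3).
    So t ≡ 1 (mod 3).
    Then x = 2 + 4·1 = 6, valid modulo lcm(4, 3) = 12: x ≡ 6 (mod 12).
  Combine with x ≡ 3 (mod 5): since gcd(12, 5) = 1, we get a unique residue mod 60.
    Write x = 6 + 12·t and substitute into x ≡ 3 (mod 5): 12·t ≡ 3 − 6 = -3 (mod 5).
    Reduce coefficients mod 5: 2·t ≡ 2 (mod 5).
    The inverse of 2 mod 5 is 3 (since 2·3 = 6 = 1·5 + 1), so t ≡ 3·2 = 6 ≡ 1 (mod 5).
    Then x = 6 + 12·1 = 18, valid modulo lcm(12, 5) = 60: x ≡ 18 (mod 60).
Verify: 18 mod 4 = 2 ✓, 18 mod 3 = 0 ✓, 18 mod 5 = 3 ✓.

x ≡ 18 (mod 60).


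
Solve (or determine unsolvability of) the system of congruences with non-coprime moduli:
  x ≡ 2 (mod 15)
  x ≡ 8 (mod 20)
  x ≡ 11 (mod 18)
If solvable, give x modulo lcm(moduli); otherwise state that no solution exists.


Moduli 15, 20, 18 are not pairwise coprime, so CRT works modulo lcm(m_i) when all pairwise compatibility conditions hold.
Pairwise compatibility: gcd(m_i, m_j) must divide a_i - a_j for every pair.
Merge one congruence at a time:
  Start: x ≡ 2 (mod 15).
  Combine with x ≡ 8 (mod 20): gcd(15, 20) = 5, and 8 - 2 = 6 is NOT divisible by 5.
    ⇒ system is inconsistent (no integer solution).

No solution (the system is inconsistent).


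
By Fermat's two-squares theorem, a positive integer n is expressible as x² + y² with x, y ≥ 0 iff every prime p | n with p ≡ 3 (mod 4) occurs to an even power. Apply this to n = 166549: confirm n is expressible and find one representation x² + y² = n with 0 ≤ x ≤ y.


Step 1: Factor n = 166549 = 17 · 97 · 101.
Step 2: Check the mod-4 condition on each prime factor: 17 ≡ 1 (mod 4), exponent 1; 97 ≡ 1 (mod 4), exponent 1; 101 ≡ 1 (mod 4), exponent 1.
All primes ≡ 3 (mod 4) appear to even exponent (or don't appear), so by the two-squares theorem n IS expressible as a sum of two squares.
Step 3: Build a representation. Here n = 17 · 97 · 101 is a product of primes ≡ 1 (mod 4). Each prime p ≡ 1 (mod 4) is itself a sum of two squares; find a² by testing p − a² for a perfect square:
  17: 17 − 1² = 16 = 4² ⇒ 17 = 1² + 4².
  97: 97 − 1² = 96, 97 − 2² = 93, 97 − 3² = 88, 97 − 4² = 81 = 9² ⇒ 97 = 4² + 9².
  101: 101 − 1² = 100 = 10² ⇒ 101 = 1² + 10².
  Combine using the Brahmagupta–Fibonacci identity (a² + b²)(c² + d²) = (ac − bd)² + (ad + bc)² = (ac + bd)² + (ad − bc)²:
  17 · 97 = 1649: from (1² + 4²)(4² + 9²), take (1·4 − 4·9, 1·9 + 4·4) = (4 − 36, 9 + 16) = (-32, 25); dropping signs (only squares matter) gives (32, 25); check 32² + 25² = 1024 + 625 = 1649 ✓.
  1649 · 101 = 166549: from (32² + 25²)(1² + 10²), take (32·1 − 25·10, 32·10 + 25·1) = (32 − 250, 320 + 25) = (-218, 345); dropping signs (only squares matter) gives (218, 345); check 218² + 345² = 47524 + 119025 = 166549 ✓.
Step 4: Order so x ≤ y and verify: 218² + 345² = 47524 + 119025 = 166549 = n. ✓

n = 166549 = 218² + 345² (one valid representation with x ≤ y).


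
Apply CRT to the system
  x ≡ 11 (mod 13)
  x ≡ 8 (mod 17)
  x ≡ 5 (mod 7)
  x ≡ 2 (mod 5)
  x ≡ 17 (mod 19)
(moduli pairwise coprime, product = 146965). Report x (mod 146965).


Product of moduli M = 13 · 17 · 7 · 5 · 19 = 146965.
Merge one congruence at a time:
  Start: x ≡ 11 (mod 13).
  Combine with x ≡ 8 (mod 17); new modulus lcm = 221.
    Write x = 11 + 13·t and substitute into x ≡ 8 (mod 17): 13·t ≡ 8 − 11 = -3 (mod 17).
    Reduce coefficients mod 17: 13·t ≡ 14 (mod 17).
    The inverse of 13 mod 17 is 4 (since 13·4 = 52 = 3·17 + 1), so t ≡ 4·14 = 56 ≡ 5 (mod 17).
    Then x = 11 + 13·5 = 76, valid modulo lcm(13, 17) = 221: x ≡ 76 (mod 221).
  Combine with x ≡ 5 (mod 7); new modulus lcm = 1547.
    Write x = 76 + 221·t and substitute into x ≡ 5 (mod 7): 221·t ≡ 5 − 76 = -71 (mod 7).
    Reduce coefficients mod 7: 4·t ≡ 6 (mod 7).
    The inverse of 4 mod 7 is 2 (since 4·2 = 8 = 1·7 + 1), so t ≡ 2·6 = 12 ≡ 5 (mod 7).
    Then x = 76 + 221·5 = 1181, valid modulo lcm(221, 7) = 1547: x ≡ 1181 (mod 1547).
  Combine with x ≡ 2 (mod 5); new modulus lcm = 7735.
    Write x = 1181 + 1547·t and substitute into x ≡ 2 (mod 5): 1547·t ≡ 2 − 1181 = -1179 (mod 5).
    Reduce coefficients mod 5: 2·t ≡ 1 (mod 5).
    The inverse of 2 mod 5 is 3 (since 2·3 = 6 = 1·5 + 1), so t ≡ 3·1 = 3 ≡ 3 (mod 5).
    Then x = 1181 + 1547·3 = 5822, valid modulo lcm(1547, 5) = 7735: x ≡ 5822 (mod 7735).
  Combine with x ≡ 17 (mod 19); new modulus lcm = 146965.
    Write x = 5822 + 7735·t and substitute into x ≡ 17 (mod 19): 7735·t ≡ 17 − 5822 = -5805 (mod 19).
    Reduce coefficients mod 19: 2·t ≡ 9 (mod 19).
    The inverse of 2 mod 19 is 10 (since 2·10 = 20 = 1·19 + 1), so t ≡ 10·9 = 90 ≡ 14 (mod 19).
    Then x = 5822 + 7735·14 = 114112, valid modulo lcm(7735, 19) = 146965: x ≡ 114112 (mod 146965).
Verify against each original: 114112 mod 13 = 11, 114112 mod 17 = 8, 114112 mod 7 = 5, 114112 mod 5 = 2, 114112 mod 19 = 17.

x ≡ 114112 (mod 146965).


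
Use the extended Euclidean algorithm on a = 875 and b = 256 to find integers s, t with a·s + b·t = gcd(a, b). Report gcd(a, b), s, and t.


Euclidean algorithm on (875, 256) — divide until remainder is 0:
  875 = 3 · 256 + 107
  256 = 2 · 107 + 42
  107 = 2 · 42 + 23
  42 = 1 · 23 + 19
  23 = 1 · 19 + 4
  19 = 4 · 4 + 3
  4 = 1 · 3 + 1
  3 = 3 · 1 + 0
gcd(875, 256) = 1.
Track Bezout coefficients alongside the remainders: start with r₀ = 875 = a·1 + b·0 (s = 1, t = 0) and r₁ = 256 = a·0 + b·1 (s = 0, t = 1); each new remainder r_{k+1} = r_{k-1} − q_k·r_k inherits s_{k+1} = s_{k-1} − q_k·s_k, t_{k+1} = t_{k-1} − q_k·t_k, so r_k = a·s_k + b·t_k at every step:
  q = 3: r = 107, s = 1 − 3·0 = 1, t = 0 − 3·1 = -3  (check: 875·1 + 256·(-3) = 107)
  q = 2: r = 42, s = 0 − 2·1 = -2, t = 1 − 2·(-3) = 7  (check: 875·(-2) + 256·7 = 42)
  q = 2: r = 23, s = 1 − 2·(-2) = 5, t = -3 − 2·7 = -17  (check: 875·5 + 256·(-17) = 23)
  q = 1: r = 19, s = -2 − 1·5 = -7, t = 7 − 1·(-17) = 24  (check: 875·(-7) + 256·24 = 19)
  q = 1: r = 4, s = 5 − 1·(-7) = 12, t = -17 − 1·24 = -41  (check: 875·12 + 256·(-41) = 4)
  q = 4: r = 3, s = -7 − 4·12 = -55, t = 24 − 4·(-41) = 188  (check: 875·(-55) + 256·188 = 3)
  q = 1: r = 1, s = 12 − 1·(-55) = 67, t = -41 − 1·188 = -229  (check: 875·67 + 256·(-229) = 1)
The row with r = 1 (the gcd) gives the Bezout coefficients s = 67, t = -229.
Result: 875 · (67) + 256 · (-229) = 1.

gcd(875, 256) = 1; s = 67, t = -229 (check: 875·67 + 256·(-229) = 1).


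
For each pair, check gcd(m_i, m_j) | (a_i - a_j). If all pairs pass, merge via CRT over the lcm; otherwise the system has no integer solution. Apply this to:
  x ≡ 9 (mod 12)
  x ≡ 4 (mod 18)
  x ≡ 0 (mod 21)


Moduli 12, 18, 21 are not pairwise coprime, so CRT works modulo lcm(m_i) when all pairwise compatibility conditions hold.
Pairwise compatibility: gcd(m_i, m_j) must divide a_i - a_j for every pair.
Merge one congruence at a time:
  Start: x ≡ 9 (mod 12).
  Combine with x ≡ 4 (mod 18): gcd(12, 18) = 6, and 4 - 9 = -5 is NOT divisible by 6.
    ⇒ system is inconsistent (no integer solution).

No solution (the system is inconsistent).


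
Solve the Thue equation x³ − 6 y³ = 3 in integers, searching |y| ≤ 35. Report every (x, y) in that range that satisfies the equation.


The equation is x³ - 6y³ = 3. For fixed y, x³ = 6·y³ + 3, so a solution requires the RHS to be a perfect cube.
Strategy: iterate y from -35 to 35, compute RHS = 6·y³ + 3, and check whether it is a (positive or negative) perfect cube.
Check small values of y:
  y = 0: RHS = 3 is not a perfect cube.
  y = 1: RHS = 9 is not a perfect cube.
  y = -1: RHS = -3 is not a perfect cube.
  y = 2: RHS = 51 is not a perfect cube.
  y = -2: RHS = -45 is not a perfect cube.
  y = 3: RHS = 165 is not a perfect cube.
  y = -3: RHS = -159 is not a perfect cube.
Continuing the search up to |y| = 35 finds no solutions either.
No (x, y) in the scanned range satisfies the equation.

No integer solutions with |y| ≤ 35.


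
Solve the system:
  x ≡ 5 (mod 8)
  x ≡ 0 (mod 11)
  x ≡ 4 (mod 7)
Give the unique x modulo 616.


Moduli 8, 11, 7 are pairwise coprime; by CRT there is a unique solution modulo M = 8 · 11 · 7 = 616.
Solve pairwise, accumulating the modulus:
  Start with x ≡ 5 (mod 8).
  Combine with x ≡ 0 (mod 11): since gcd(8, 11) = 1, we get a unique residue mod 88.
    Write x = 5 + 8·t and substitute into x ≡ 0 (mod 11): 8·t ≡ 0 − 5 = -5 (mod 11).
    Reduce coefficients mod 11: 8·t ≡ 6 (mod 11).
    The inverse of 8 mod 11 is 7 (since 8·7 = 56 = 5·11 + 1), so t ≡ 7·6 = 42 ≡ 9 (mod 11).
    Then x = 5 + 8·9 = 77, valid modulo lcm(8, 11) = 88: x ≡ 77 (mod 88).
  Combine with x ≡ 4 (mod 7): since gcd(88, 7) = 1, we get a unique residue mod 616.
    Write x = 77 + 88·t and substitute into x ≡ 4 (mod 7): 88·t ≡ 4 − 77 = -73 (mod 7).
    Reduce coefficients mod 7: 4·t ≡ 4 (mod 7).
    The inverse of 4 mod 7 is 2 (since 4·2 = 8 = 1·7 + 1), so t ≡ 2·4 = 8 ≡ 1 (mod 7).
    Then x = 77 + 88·1 = 165, valid modulo lcm(88, 7) = 616: x ≡ 165 (mod 616).
Verify: 165 mod 8 = 5 ✓, 165 mod 11 = 0 ✓, 165 mod 7 = 4 ✓.

x ≡ 165 (mod 616).


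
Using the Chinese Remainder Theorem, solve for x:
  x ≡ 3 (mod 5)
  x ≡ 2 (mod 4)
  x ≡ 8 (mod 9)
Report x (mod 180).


Moduli 5, 4, 9 are pairwise coprime; by CRT there is a unique solution modulo M = 5 · 4 · 9 = 180.
Solve pairwise, accumulating the modulus:
  Start with x ≡ 3 (mod 5).
  Combine with x ≡ 2 (mod 4): since gcd(5, 4) = 1, we get a unique residue mod 20.
    Write x = 3 + 5·t and substitute into x ≡ 2 (mod 4): 5·t ≡ 2 − 3 = -1 (mod 4).
    Reduce coefficients mod 4: 1·t ≡ 3 (mod 4).
    So t ≡ 3 (mod 4).
    Then x = 3 + 5·3 = 18, valid modulo lcm(5, 4) = 20: x ≡ 18 (mod 20).
  Combine with x ≡ 8 (mod 9): since gcd(20, 9) = 1, we get a unique residue mod 180.
    Write x = 18 + 20·t and substitute into x ≡ 8 (mod 9): 20·t ≡ 8 − 18 = -10 (mod 9).
    Reduce coefficients mod 9: 2·t ≡ 8 (mod 9).
    The inverse of 2 mod 9 is 5 (since 2·5 = 10 = 1·9 + 1), so t ≡ 5·8 = 40 ≡ 4 (mod 9).
    Then x = 18 + 20·4 = 98, valid modulo lcm(20, 9) = 180: x ≡ 98 (mod 180).
Verify: 98 mod 5 = 3 ✓, 98 mod 4 = 2 ✓, 98 mod 9 = 8 ✓.

x ≡ 98 (mod 180).


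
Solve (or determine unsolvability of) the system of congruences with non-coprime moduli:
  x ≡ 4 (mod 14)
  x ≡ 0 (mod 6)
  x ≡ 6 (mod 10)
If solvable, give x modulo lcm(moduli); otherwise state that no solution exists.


Moduli 14, 6, 10 are not pairwise coprime, so CRT works modulo lcm(m_i) when all pairwise compatibility conditions hold.
Pairwise compatibility: gcd(m_i, m_j) must divide a_i - a_j for every pair.
Merge one congruence at a time:
  Start: x ≡ 4 (mod 14).
  Combine with x ≡ 0 (mod 6): gcd(14, 6) = 2; 0 - 4 = -4, which IS divisible by 2, so compatible.
    Write x = 4 + 14·t and substitute into x ≡ 0 (mod 6): 14·t ≡ 0 − 4 = -4 (mod 6).
    Divide the congruence (and modulus) by g = 2: 7·t ≡ -2 (mod 3).
    Reduce coefficients mod 3: 1·t ≡ 1 (mod 3).
    So t ≡ 1 (mod 3).
    Then x = 4 + 14·1 = 18, valid modulo lcm(14, 6) = 42: x ≡ 18 (mod 42).
  Combine with x ≡ 6 (mod 10): gcd(42, 10) = 2; 6 - 18 = -12, which IS divisible by 2, so compatible.
    Write x = 18 + 42·t and substitute into x ≡ 6 (mod 10): 42·t ≡ 6 − 18 = -12 (mod 10).
    Divide the congruence (and modulus) by g = 2: 21·t ≡ -6 (mod 5).
    Reduce coefficients mod 5: 1·t ≡ 4 (mod 5).
    So t ≡ 4 (mod 5).
    Then x = 18 + 42·4 = 186, valid modulo lcm(42, 10) = 210: x ≡ 186 (mod 210).
Verify: 186 mod 14 = 4, 186 mod 6 = 0, 186 mod 10 = 6.

x ≡ 186 (mod 210).


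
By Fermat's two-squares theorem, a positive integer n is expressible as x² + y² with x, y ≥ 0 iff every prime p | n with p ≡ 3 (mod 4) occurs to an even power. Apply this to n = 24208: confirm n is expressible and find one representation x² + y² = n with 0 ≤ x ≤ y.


Step 1: Factor n = 24208 = 2^4 · 17 · 89.
Step 2: Check the mod-4 condition on each prime factor: 2 = 2 (special); 17 ≡ 1 (mod 4), exponent 1; 89 ≡ 1 (mod 4), exponent 1.
All primes ≡ 3 (mod 4) appear to even exponent (or don't appear), so by the two-squares theorem n IS expressible as a sum of two squares.
Step 3: Build a representation. Group n = k² · m with k = 4 and m = 17 · 89 = 1513 (a product of primes ≡ 1 (mod 4)); a representation of m scales to one of n via (k·x)² + (k·y)² = k²(x² + y²). Each prime p ≡ 1 (mod 4) is itself a sum of two squares; find a² by testing p − a² for a perfect square:
  17: 17 − 1² = 16 = 4² ⇒ 17 = 1² + 4².
  89: 89 − 1² = 88, 89 − 2² = 85, 89 − 3² = 80, 89 − 4² = 73, 89 − 5² = 64 = 8² ⇒ 89 = 5² + 8².
  Combine using the Brahmagupta–Fibonacci identity (a² + b²)(c² + d²) = (ac − bd)² + (ad + bc)² = (ac + bd)² + (ad − bc)²:
  17 · 89 = 1513: from (1² + 4²)(5² + 8²), take (1·5 − 4·8, 1·8 + 4·5) = (5 − 32, 8 + 20) = (-27, 28); dropping signs (only squares matter) gives (27, 28); check 27² + 28² = 729 + 784 = 1513 ✓.
  Scale by k = 4: (4·27, 4·28) = (108, 112).
Step 4: Order so x ≤ y and verify: 108² + 112² = 11664 + 12544 = 24208 = n. ✓

n = 24208 = 108² + 112² (one valid representation with x ≤ y).


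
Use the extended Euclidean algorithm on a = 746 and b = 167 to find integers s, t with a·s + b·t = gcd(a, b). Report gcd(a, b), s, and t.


Euclidean algorithm on (746, 167) — divide until remainder is 0:
  746 = 4 · 167 + 78
  167 = 2 · 78 + 11
  78 = 7 · 11 + 1
  11 = 11 · 1 + 0
gcd(746, 167) = 1.
Track Bezout coefficients alongside the remainders: start with r₀ = 746 = a·1 + b·0 (s = 1, t = 0) and r₁ = 167 = a·0 + b·1 (s = 0, t = 1); each new remainder r_{k+1} = r_{k-1} − q_k·r_k inherits s_{k+1} = s_{k-1} − q_k·s_k, t_{k+1} = t_{k-1} − q_k·t_k, so r_k = a·s_k + b·t_k at every step:
  q = 4: r = 78, s = 1 − 4·0 = 1, t = 0 − 4·1 = -4  (check: 746·1 + 167·(-4) = 78)
  q = 2: r = 11, s = 0 − 2·1 = -2, t = 1 − 2·(-4) = 9  (check: 746·(-2) + 167·9 = 11)
  q = 7: r = 1, s = 1 − 7·(-2) = 15, t = -4 − 7·9 = -67  (check: 746·15 + 167·(-67) = 1)
The row with r = 1 (the gcd) gives the Bezout coefficients s = 15, t = -67.
Result: 746 · (15) + 167 · (-67) = 1.

gcd(746, 167) = 1; s = 15, t = -67 (check: 746·15 + 167·(-67) = 1).


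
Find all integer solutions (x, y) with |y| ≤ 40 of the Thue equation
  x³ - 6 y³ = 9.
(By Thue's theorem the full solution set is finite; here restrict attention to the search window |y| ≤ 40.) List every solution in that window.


The equation is x³ - 6y³ = 9. For fixed y, x³ = 6·y³ + 9, so a solution requires the RHS to be a perfect cube.
Strategy: iterate y from -40 to 40, compute RHS = 6·y³ + 9, and check whether it is a (positive or negative) perfect cube.
Check small values of y:
  y = 0: RHS = 9 is not a perfect cube.
  y = 1: RHS = 15 is not a perfect cube.
  y = -1: RHS = 3 is not a perfect cube.
  y = 2: RHS = 57 is not a perfect cube.
  y = -2: RHS = -39 is not a perfect cube.
  y = 3: RHS = 171 is not a perfect cube.
  y = -3: RHS = -153 is not a perfect cube.
Continuing the search up to |y| = 40 finds no solutions either.
No (x, y) in the scanned range satisfies the equation.

No integer solutions with |y| ≤ 40.


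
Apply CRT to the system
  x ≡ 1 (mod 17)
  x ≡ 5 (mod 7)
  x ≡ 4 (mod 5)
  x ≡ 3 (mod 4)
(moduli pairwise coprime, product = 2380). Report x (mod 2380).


Product of moduli M = 17 · 7 · 5 · 4 = 2380.
Merge one congruence at a time:
  Start: x ≡ 1 (mod 17).
  Combine with x ≡ 5 (mod 7); new modulus lcm = 119.
    Write x = 1 + 17·t and substitute into x ≡ 5 (mod 7): 17·t ≡ 5 − 1 = 4 (mod 7).
    Reduce coefficients mod 7: 3·t ≡ 4 (mod 7).
    The inverse of 3 mod 7 is 5 (since 3·5 = 15 = 2·7 + 1), so t ≡ 5·4 = 20 ≡ 6 (mod 7).
    Then x = 1 + 17·6 = 103, valid modulo lcm(17, 7) = 119: x ≡ 103 (mod 119).
  Combine with x ≡ 4 (mod 5); new modulus lcm = 595.
    Write x = 103 + 119·t and substitute into x ≡ 4 (mod 5): 119·t ≡ 4 − 103 = -99 (mod 5).
    Reduce coefficients mod 5: 4·t ≡ 1 (mod 5).
    The inverse of 4 mod 5 is 4 (since 4·4 = 16 = 3·5 + 1), so t ≡ 4·1 = 4 ≡ 4 (mod 5).
    Then x = 103 + 119·4 = 579, valid modulo lcm(119, 5) = 595: x ≡ 579 (mod 595).
  Combine with x ≡ 3 (mod 4); new modulus lcm = 2380.
    Write x = 579 + 595·t and substitute into x ≡ 3 (mod 4): 595·t ≡ 3 − 579 = -576 (mod 4).
    Reduce coefficients mod 4: 3·t ≡ 0 (mod 4).
    The inverse of 3 mod 4 is 3 (since 3·3 = 9 = 2·4 + 1), so t ≡ 3·0 = 0 ≡ 0 (mod 4).
    Then x = 579 + 595·0 = 579, valid modulo lcm(595, 4) = 2380: x ≡ 579 (mod 2380).
Verify against each original: 579 mod 17 = 1, 579 mod 7 = 5, 579 mod 5 = 4, 579 mod 4 = 3.

x ≡ 579 (mod 2380).


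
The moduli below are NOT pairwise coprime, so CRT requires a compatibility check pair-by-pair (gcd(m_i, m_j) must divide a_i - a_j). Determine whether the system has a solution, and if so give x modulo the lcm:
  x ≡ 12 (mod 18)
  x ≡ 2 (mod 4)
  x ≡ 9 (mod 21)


Moduli 18, 4, 21 are not pairwise coprime, so CRT works modulo lcm(m_i) when all pairwise compatibility conditions hold.
Pairwise compatibility: gcd(m_i, m_j) must divide a_i - a_j for every pair.
Merge one congruence at a time:
  Start: x ≡ 12 (mod 18).
  Combine with x ≡ 2 (mod 4): gcd(18, 4) = 2; 2 - 12 = -10, which IS divisible by 2, so compatible.
    Write x = 12 + 18·t and substitute into x ≡ 2 (mod 4): 18·t ≡ 2 − 12 = -10 (mod 4).
    Divide the congruence (and modulus) by g = 2: 9·t ≡ -5 (mod 2).
    Reduce coefficients mod 2: 1·t ≡ 1 (mod 2).
    So t ≡ 1 (mod 2).
    Then x = 12 + 18·1 = 30, valid modulo lcm(18, 4) = 36: x ≡ 30 (mod 36).
  Combine with x ≡ 9 (mod 21): gcd(36, 21) = 3; 9 - 30 = -21, which IS divisible by 3, so compatible.
    Write x = 30 + 36·t and substitute into x ≡ 9 (mod 21): 36·t ≡ 9 − 30 = -21 (mod 21).
    Divide the congruence (and modulus) by g = 3: 12·t ≡ -7 (mod 7).
    Reduce coefficients mod 7: 5·t ≡ 0 (mod 7).
    The inverse of 5 mod 7 is 3 (since 5·3 = 15 = 2·7 + 1), so t ≡ 3·0 = 0 ≡ 0 (mod 7).
    Then x = 30 + 36·0 = 30, valid modulo lcm(36, 21) = 252: x ≡ 30 (mod 252).
Verify: 30 mod 18 = 12, 30 mod 4 = 2, 30 mod 21 = 9.

x ≡ 30 (mod 252).


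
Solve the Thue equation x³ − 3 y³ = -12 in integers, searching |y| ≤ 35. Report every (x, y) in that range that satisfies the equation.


The equation is x³ - 3y³ = -12. For fixed y, x³ = 3·y³ − 12, so a solution requires the RHS to be a perfect cube.
Strategy: iterate y from -35 to 35, compute RHS = 3·y³ − 12, and check whether it is a (positive or negative) perfect cube.
Check small values of y:
  y = 0: RHS = -12 is not a perfect cube.
  y = 1: RHS = -9 is not a perfect cube.
  y = -1: RHS = -15 is not a perfect cube.
  y = 2: RHS = 12 is not a perfect cube.
  y = -2: RHS = -36 is not a perfect cube.
  y = 3: RHS = 69 is not a perfect cube.
  y = -3: RHS = -93 is not a perfect cube.
Continuing the search up to |y| = 35 finds no solutions either.
No (x, y) in the scanned range satisfies the equation.

No integer solutions with |y| ≤ 35.


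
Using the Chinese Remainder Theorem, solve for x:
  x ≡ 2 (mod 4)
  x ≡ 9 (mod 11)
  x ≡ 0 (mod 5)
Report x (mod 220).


Moduli 4, 11, 5 are pairwise coprime; by CRT there is a unique solution modulo M = 4 · 11 · 5 = 220.
Solve pairwise, accumulating the modulus:
  Start with x ≡ 2 (mod 4).
  Combine with x ≡ 9 (mod 11): since gcd(4, 11) = 1, we get a unique residue mod 44.
    Write x = 2 + 4·t and substitute into x ≡ 9 (mod 11): 4·t ≡ 9 − 2 = 7 (mod 11).
    The inverse of 4 mod 11 is 3 (since 4·3 = 12 = 1·11 + 1), so t ≡ 3·7 = 21 ≡ 10 (mod 11).
    Then x = 2 + 4·10 = 42, valid modulo lcm(4, 11) = 44: x ≡ 42 (mod 44).
  Combine with x ≡ 0 (mod 5): since gcd(44, 5) = 1, we get a unique residue mod 220.
    Write x = 42 + 44·t and substitute into x ≡ 0 (mod 5): 44·t ≡ 0 − 42 = -42 (mod 5).
    Reduce coefficients mod 5: 4·t ≡ 3 (mod 5).
    The inverse of 4 mod 5 is 4 (since 4·4 = 16 = 3·5 + 1), so t ≡ 4·3 = 12 ≡ 2 (mod 5).
    Then x = 42 + 44·2 = 130, valid modulo lcm(44, 5) = 220: x ≡ 130 (mod 220).
Verify: 130 mod 4 = 2 ✓, 130 mod 11 = 9 ✓, 130 mod 5 = 0 ✓.

x ≡ 130 (mod 220).


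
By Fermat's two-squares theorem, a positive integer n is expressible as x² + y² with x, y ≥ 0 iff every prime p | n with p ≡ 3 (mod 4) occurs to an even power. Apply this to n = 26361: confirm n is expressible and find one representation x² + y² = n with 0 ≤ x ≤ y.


Step 1: Factor n = 26361 = 3^2 · 29 · 101.
Step 2: Check the mod-4 condition on each prime factor: 3 ≡ 3 (mod 4), exponent 2 (must be even); 29 ≡ 1 (mod 4), exponent 1; 101 ≡ 1 (mod 4), exponent 1.
All primes ≡ 3 (mod 4) appear to even exponent (or don't appear), so by the two-squares theorem n IS expressible as a sum of two squares.
Step 3: Build a representation. Group n = k² · m with k = 3 and m = 29 · 101 = 2929 (a product of primes ≡ 1 (mod 4)); a representation of m scales to one of n via (k·x)² + (k·y)² = k²(x² + y²). Each prime p ≡ 1 (mod 4) is itself a sum of two squares; find a² by testing p − a² for a perfect square:
  29: 29 − 1² = 28, 29 − 2² = 25 = 5² ⇒ 29 = 2² + 5².
  101: 101 − 1² = 100 = 10² ⇒ 101 = 1² + 10².
  Combine using the Brahmagupta–Fibonacci identity (a² + b²)(c² + d²) = (ac − bd)² + (ad + bc)² = (ac + bd)² + (ad − bc)²:
  29 · 101 = 2929: from (2² + 5²)(1² + 10²), take (2·1 − 5·10, 2·10 + 5·1) = (2 − 50, 20 + 5) = (-48, 25); dropping signs (only squares matter) gives (48, 25); check 48² + 25² = 2304 + 625 = 2929 ✓.
  Scale by k = 3: (3·48, 3·25) = (144, 75).
Step 4: Order so x ≤ y and verify: 75² + 144² = 5625 + 20736 = 26361 = n. ✓

n = 26361 = 75² + 144² (one valid representation with x ≤ y).


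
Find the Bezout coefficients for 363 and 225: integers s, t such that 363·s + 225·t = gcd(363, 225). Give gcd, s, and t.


Euclidean algorithm on (363, 225) — divide until remainder is 0:
  363 = 1 · 225 + 138
  225 = 1 · 138 + 87
  138 = 1 · 87 + 51
  87 = 1 · 51 + 36
  51 = 1 · 36 + 15
  36 = 2 · 15 + 6
  15 = 2 · 6 + 3
  6 = 2 · 3 + 0
gcd(363, 225) = 3.
Track Bezout coefficients alongside the remainders: start with r₀ = 363 = a·1 + b·0 (s = 1, t = 0) and r₁ = 225 = a·0 + b·1 (s = 0, t = 1); each new remainder r_{k+1} = r_{k-1} − q_k·r_k inherits s_{k+1} = s_{k-1} − q_k·s_k, t_{k+1} = t_{k-1} − q_k·t_k, so r_k = a·s_k + b·t_k at every step:
  q = 1: r = 138, s = 1 − 1·0 = 1, t = 0 − 1·1 = -1  (check: 363·1 + 225·(-1) = 138)
  q = 1: r = 87, s = 0 − 1·1 = -1, t = 1 − 1·(-1) = 2  (check: 363·(-1) + 225·2 = 87)
  q = 1: r = 51, s = 1 − 1·(-1) = 2, t = -1 − 1·2 = -3  (check: 363·2 + 225·(-3) = 51)
  q = 1: r = 36, s = -1 − 1·2 = -3, t = 2 − 1·(-3) = 5  (check: 363·(-3) + 225·5 = 36)
  q = 1: r = 15, s = 2 − 1·(-3) = 5, t = -3 − 1·5 = -8  (check: 363·5 + 225·(-8) = 15)
  q = 2: r = 6, s = -3 − 2·5 = -13, t = 5 − 2·(-8) = 21  (check: 363·(-13) + 225·21 = 6)
  q = 2: r = 3, s = 5 − 2·(-13) = 31, t = -8 − 2·21 = -50  (check: 363·31 + 225·(-50) = 3)
The row with r = 3 (the gcd) gives the Bezout coefficients s = 31, t = -50.
Result: 363 · (31) + 225 · (-50) = 3.

gcd(363, 225) = 3; s = 31, t = -50 (check: 363·31 + 225·(-50) = 3).


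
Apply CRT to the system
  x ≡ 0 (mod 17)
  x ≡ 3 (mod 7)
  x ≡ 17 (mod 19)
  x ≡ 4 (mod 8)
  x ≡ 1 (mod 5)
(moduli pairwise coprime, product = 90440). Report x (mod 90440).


Product of moduli M = 17 · 7 · 19 · 8 · 5 = 90440.
Merge one congruence at a time:
  Start: x ≡ 0 (mod 17).
  Combine with x ≡ 3 (mod 7); new modulus lcm = 119.
    Write x = 0 + 17·t and substitute into x ≡ 3 (mod 7): 17·t ≡ 3 − 0 = 3 (mod 7).
    Reduce coefficients mod 7: 3·t ≡ 3 (mod 7).
    The inverse of 3 mod 7 is 5 (since 3·5 = 15 = 2·7 + 1), so t ≡ 5·3 = 15 ≡ 1 (mod 7).
    Then x = 0 + 17·1 = 17, valid modulo lcm(17, 7) = 119: x ≡ 17 (mod 119).
  Combine with x ≡ 17 (mod 19); new modulus lcm = 2261.
    Write x = 17 + 119·t and substitute into x ≡ 17 (mod 19): 119·t ≡ 17 − 17 = 0 (mod 19).
    Reduce coefficients mod 19: 5·t ≡ 0 (mod 19).
    The inverse of 5 mod 19 is 4 (since 5·4 = 20 = 1·19 + 1), so t ≡ 4·0 = 0 ≡ 0 (mod 19).
    Then x = 17 + 119·0 = 17, valid modulo lcm(119, 19) = 2261: x ≡ 17 (mod 2261).
  Combine with x ≡ 4 (mod 8); new modulus lcm = 18088.
    Write x = 17 + 2261·t and substitute into x ≡ 4 (mod 8): 2261·t ≡ 4 − 17 = -13 (mod 8).
    Reduce coefficients mod 8: 5·t ≡ 3 (mod 8).
    The inverse of 5 mod 8 is 5 (since 5·5 = 25 = 3·8 + 1), so t ≡ 5·3 = 15 ≡ 7 (mod 8).
    Then x = 17 + 2261·7 = 15844, valid modulo lcm(2261, 8) = 18088: x ≡ 15844 (mod 18088).
  Combine with x ≡ 1 (mod 5); new modulus lcm = 90440.
    Write x = 15844 + 18088·t and substitute into x ≡ 1 (mod 5): 18088·t ≡ 1 − 15844 = -15843 (mod 5).
    Reduce coefficients mod 5: 3·t ≡ 2 (mod 5).
    The inverse of 3 mod 5 is 2 (since 3·2 = 6 = 1·5 + 1), so t ≡ 2·2 = 4 ≡ 4 (mod 5).
    Then x = 15844 + 18088·4 = 88196, valid modulo lcm(18088, 5) = 90440: x ≡ 88196 (mod 90440).
Verify against each original: 88196 mod 17 = 0, 88196 mod 7 = 3, 88196 mod 19 = 17, 88196 mod 8 = 4, 88196 mod 5 = 1.

x ≡ 88196 (mod 90440).


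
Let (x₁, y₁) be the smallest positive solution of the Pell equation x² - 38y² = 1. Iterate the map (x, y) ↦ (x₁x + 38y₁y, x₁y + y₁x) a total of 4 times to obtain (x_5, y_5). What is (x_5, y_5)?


Step 1: Find the fundamental solution (x₁, y₁) of x² - 38y² = 1.
  Expand √38 as a continued fraction. a₀ = ⌊√38⌋ = 6; iterate m_{k+1} = d_k·a_k − m_k, d_{k+1} = (38 − m_{k+1}²)/d_k, a_{k+1} = ⌊(a₀ + m_{k+1})/d_{k+1}⌋ (starting m₀ = 0, d₀ = 1), with convergents p_k = a_k·p_{k-1} + p_{k-2}, q_k = a_k·q_{k-1} + q_{k-2} (p₋₁ = 1, q₋₁ = 0):
  k = 0: a₀ = 6; p₀/q₀ = 6/1; p₀² − 38·q₀² = 36 − 38 = -2.
  k = 1: m = 6, d = 2, a = ⌊(6 + 6)/2⌋ = 6; p/q = (6·6 + 1)/(6·1 + 0) = 37/6; p² − 38·q² = 1369 − 1368 = 1.
  The first convergent with p² − 38·q² = 1 gives the fundamental solution (x₁, y₁) = (37, 6).
Step 2: Apply the recurrence (x_{n+1}, y_{n+1}) = (x₁x_n + 38y₁y_n, x₁y_n + y₁x_n) repeatedly.
  From (x_1, y_1) = (37, 6): x_2 = 37·37 + 38·6·6 = 2737; y_2 = 37·6 + 6·37 = 444.
  From (x_2, y_2) = (2737, 444): x_3 = 37·2737 + 38·6·444 = 202501; y_3 = 37·444 + 6·2737 = 32850.
  From (x_3, y_3) = (202501, 32850): x_4 = 37·202501 + 38·6·32850 = 14982337; y_4 = 37·32850 + 6·202501 = 2430456.
  From (x_4, y_4) = (14982337, 2430456): x_5 = 37·14982337 + 38·6·2430456 = 1108490437; y_5 = 37·2430456 + 6·14982337 = 179820894.
Step 3: Verify x_5² - 38·y_5² = 1228751048920450969 - 1228751048920450968 = 1 (should be 1). ✓

(x_1, y_1) = (37, 6); (x_5, y_5) = (1108490437, 179820894).
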